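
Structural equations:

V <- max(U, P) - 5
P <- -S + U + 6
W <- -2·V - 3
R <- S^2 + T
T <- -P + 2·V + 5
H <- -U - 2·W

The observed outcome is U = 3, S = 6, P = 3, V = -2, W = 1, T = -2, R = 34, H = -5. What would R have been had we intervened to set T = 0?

Intervening sets T = 0 and removes its equation (T <- -P + 2·V + 5).
R = S^2 + T  [with S=6, T=0]  = 36

36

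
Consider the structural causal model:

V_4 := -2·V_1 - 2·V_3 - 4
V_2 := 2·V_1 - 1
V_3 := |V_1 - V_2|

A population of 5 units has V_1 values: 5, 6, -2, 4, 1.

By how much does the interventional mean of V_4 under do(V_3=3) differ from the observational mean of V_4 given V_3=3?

Under do(V_3=3), V_3's equation is replaced by V_3=3 for every unit. Per-unit V_4: -20, -22, -6, -18, -12. Mean = -15.6.
Observing V_3=3 restricts to units where V_3's equation naturally yields 3: V_1 ∈ {-2, 4}. In that subpopulation V_4 = -6, -18, mean -12.
Difference = -15.6 − (-12) = -3.6.

-3.6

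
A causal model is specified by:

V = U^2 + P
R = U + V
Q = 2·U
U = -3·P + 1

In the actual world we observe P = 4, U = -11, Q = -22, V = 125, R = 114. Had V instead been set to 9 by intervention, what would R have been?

-2

Intervening sets V = 9 and removes its equation (V = U^2 + P).
U = -3·P + 1  [with P=4]  = -11
R = U + V  [with U=-11, V=9]  = -2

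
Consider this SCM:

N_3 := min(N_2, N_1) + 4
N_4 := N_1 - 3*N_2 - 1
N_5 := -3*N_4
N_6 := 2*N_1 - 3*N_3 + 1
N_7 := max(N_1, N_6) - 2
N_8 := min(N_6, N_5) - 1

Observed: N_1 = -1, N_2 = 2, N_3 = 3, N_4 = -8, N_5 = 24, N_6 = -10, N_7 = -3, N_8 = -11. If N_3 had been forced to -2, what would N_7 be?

The intervention breaks the incoming arrows to N_3: N_3 := min(N_2, N_1) + 4 no longer applies, and N_3 = -2.
N_6 = 2*N_1 - 3*N_3 + 1  [with N_1=-1, N_3=-2]  = 5
N_7 = max(N_1, N_6) - 2  [with N_1=-1, N_6=5]  = 3

3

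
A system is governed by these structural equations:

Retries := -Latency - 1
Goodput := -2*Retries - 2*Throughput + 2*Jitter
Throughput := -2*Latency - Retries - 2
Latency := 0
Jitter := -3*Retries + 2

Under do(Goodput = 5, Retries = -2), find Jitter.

8

Setting Goodput = 5, Retries = -2 by intervention discards those variables' equations.
Jitter = -3*Retries + 2  [with Retries=-2]  = 8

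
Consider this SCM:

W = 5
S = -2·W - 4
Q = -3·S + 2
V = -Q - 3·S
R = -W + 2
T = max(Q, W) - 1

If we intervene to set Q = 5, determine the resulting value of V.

37

The intervention breaks the incoming arrows to Q: Q = -3·S + 2 no longer applies, and Q = 5.
S = -2·W - 4  [with W=5]  = -14
V = -Q - 3·S  [with Q=5, S=-14]  = 37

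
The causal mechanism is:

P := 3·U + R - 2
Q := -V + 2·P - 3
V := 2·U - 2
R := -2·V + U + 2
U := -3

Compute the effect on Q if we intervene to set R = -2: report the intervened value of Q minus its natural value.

do(R=-2) replaces the equation R := -2·V + U + 2 with the constant R = -2.
V = 2·U - 2  [with U=-3]  = -8
P = 3·U + R - 2  [with U=-3, R=-2]  = -13
Q = -V + 2·P - 3  [with V=-8, P=-13]  = -21
Without intervention: V = 2·U - 2  [with U=-3]  = -8; R = -2·V + U + 2  [with V=-8, U=-3]  = 15; P = 3·U + R - 2  [with U=-3, R=15]  = 4; Q = -V + 2·P - 3  [with V=-8, P=4]  = 13.
Change = -21 − 13 = -34.

-34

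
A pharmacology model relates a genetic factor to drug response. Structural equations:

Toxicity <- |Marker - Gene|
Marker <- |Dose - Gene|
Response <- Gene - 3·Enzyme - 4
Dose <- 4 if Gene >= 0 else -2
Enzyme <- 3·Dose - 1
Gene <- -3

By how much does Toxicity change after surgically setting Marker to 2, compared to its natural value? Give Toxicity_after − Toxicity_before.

Under do(Marker=2), the mechanism Marker <- |Dose - Gene| is discarded; Marker is fixed at 2.
Toxicity = |Marker - Gene|  [with Marker=2, Gene=-3]  = 5
Without intervention: Dose = 4 if Gene >= 0 else -2  [with Gene=-3]  = -2; Marker = |Dose - Gene|  [with Dose=-2, Gene=-3]  = 1; Toxicity = |Marker - Gene|  [with Marker=1, Gene=-3]  = 4.
Change = 5 − 4 = 1.

1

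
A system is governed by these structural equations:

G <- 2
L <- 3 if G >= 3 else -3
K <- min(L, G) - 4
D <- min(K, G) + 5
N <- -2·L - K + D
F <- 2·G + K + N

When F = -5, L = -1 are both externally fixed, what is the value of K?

The joint intervention fixes F = -5, L = -1, removing each variable's own equation.
K = min(L, G) - 4  [with L=-1, G=2]  = -5

-5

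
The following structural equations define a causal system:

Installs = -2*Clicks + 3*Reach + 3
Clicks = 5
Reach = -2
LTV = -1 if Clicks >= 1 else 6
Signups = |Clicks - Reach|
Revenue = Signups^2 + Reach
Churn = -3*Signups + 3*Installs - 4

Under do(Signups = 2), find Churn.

-49

Intervening sets Signups = 2 and removes its equation (Signups = |Clicks - Reach|).
Installs = -2*Clicks + 3*Reach + 3  [with Clicks=5, Reach=-2]  = -13
Churn = -3*Signups + 3*Installs - 4  [with Signups=2, Installs=-13]  = -49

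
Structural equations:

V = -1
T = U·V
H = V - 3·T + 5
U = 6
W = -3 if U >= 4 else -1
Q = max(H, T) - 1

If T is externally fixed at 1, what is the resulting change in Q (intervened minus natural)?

do(T=1) replaces the equation T = U·V with the constant T = 1.
H = V - 3·T + 5  [with V=-1, T=1]  = 1
Q = max(H, T) - 1  [with H=1, T=1]  = 0
Without intervention: T = U·V  [with U=6, V=-1]  = -6; H = V - 3·T + 5  [with V=-1, T=-6]  = 22; Q = max(H, T) - 1  [with H=22, T=-6]  = 21.
Change = 0 − 21 = -21.

-21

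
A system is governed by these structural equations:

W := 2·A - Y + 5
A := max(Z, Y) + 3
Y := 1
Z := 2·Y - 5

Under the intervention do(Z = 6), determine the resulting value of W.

Under do(Z=6), the mechanism Z := 2·Y - 5 is discarded; Z is fixed at 6.
A = max(Z, Y) + 3  [with Z=6, Y=1]  = 9
W = 2·A - Y + 5  [with A=9, Y=1]  = 22

22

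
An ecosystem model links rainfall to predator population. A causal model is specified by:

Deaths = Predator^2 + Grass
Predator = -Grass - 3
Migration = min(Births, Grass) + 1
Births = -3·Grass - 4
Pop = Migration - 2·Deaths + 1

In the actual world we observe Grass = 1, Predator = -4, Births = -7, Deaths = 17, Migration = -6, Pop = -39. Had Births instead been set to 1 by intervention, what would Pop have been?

-31

The intervention breaks the incoming arrows to Births: Births = -3·Grass - 4 no longer applies, and Births = 1.
Predator = -Grass - 3  [with Grass=1]  = -4
Deaths = Predator^2 + Grass  [with Predator=-4, Grass=1]  = 17
Migration = min(Births, Grass) + 1  [with Births=1, Grass=1]  = 2
Pop = Migration - 2·Deaths + 1  [with Migration=2, Deaths=17]  = -31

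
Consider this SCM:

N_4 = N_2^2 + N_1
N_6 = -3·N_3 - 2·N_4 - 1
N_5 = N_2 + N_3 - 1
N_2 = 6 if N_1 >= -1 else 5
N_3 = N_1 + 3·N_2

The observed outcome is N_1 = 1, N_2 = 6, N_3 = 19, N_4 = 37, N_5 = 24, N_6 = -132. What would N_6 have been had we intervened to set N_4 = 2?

-62

Under do(N_4=2), the mechanism N_4 = N_2^2 + N_1 is discarded; N_4 is fixed at 2.
N_2 = 6 if N_1 >= -1 else 5  [with N_1=1]  = 6
N_3 = N_1 + 3·N_2  [with N_1=1, N_2=6]  = 19
N_6 = -3·N_3 - 2·N_4 - 1  [with N_3=19, N_4=2]  = -62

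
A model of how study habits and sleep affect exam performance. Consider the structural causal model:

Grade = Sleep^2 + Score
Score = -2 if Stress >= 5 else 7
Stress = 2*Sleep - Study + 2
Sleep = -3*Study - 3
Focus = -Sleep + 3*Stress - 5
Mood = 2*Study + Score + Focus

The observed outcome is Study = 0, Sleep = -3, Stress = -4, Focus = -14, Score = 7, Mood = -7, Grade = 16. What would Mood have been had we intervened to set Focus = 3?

Under do(Focus=3), the mechanism Focus = -Sleep + 3*Stress - 5 is discarded; Focus is fixed at 3.
Sleep = -3*Study - 3  [with Study=0]  = -3
Stress = 2*Sleep - Study + 2  [with Sleep=-3, Study=0]  = -4
Score = -2 if Stress >= 5 else 7  [with Stress=-4]  = 7
Mood = 2*Study + Score + Focus  [with Study=0, Score=7, Focus=3]  = 10

10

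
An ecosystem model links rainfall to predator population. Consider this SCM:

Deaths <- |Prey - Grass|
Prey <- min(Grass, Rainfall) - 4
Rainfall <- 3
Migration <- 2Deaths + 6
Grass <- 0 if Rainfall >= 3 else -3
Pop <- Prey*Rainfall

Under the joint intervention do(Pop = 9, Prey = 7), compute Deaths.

7

Under do(Pop = 9, Prey = 7), each intervened variable's structural equation is replaced by its fixed value.
Grass = 0 if Rainfall >= 3 else -3  [with Rainfall=3]  = 0
Deaths = |Prey - Grass|  [with Prey=7, Grass=0]  = 7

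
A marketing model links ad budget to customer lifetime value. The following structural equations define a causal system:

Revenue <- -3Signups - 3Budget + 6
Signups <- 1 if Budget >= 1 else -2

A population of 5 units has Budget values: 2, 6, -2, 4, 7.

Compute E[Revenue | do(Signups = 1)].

do(Signups=1) breaks Signups's dependence on Budget. With Signups=1 fixed, Revenue across the units is -3, -15, 9, -9, -18, mean -7.2.

-7.2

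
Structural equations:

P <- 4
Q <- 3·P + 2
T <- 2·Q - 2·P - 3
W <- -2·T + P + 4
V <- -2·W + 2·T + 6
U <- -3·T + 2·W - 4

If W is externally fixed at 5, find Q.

14

The intervention breaks the incoming arrows to W: W <- -2·T + P + 4 no longer applies, and W = 5.
Since Q is not a descendant of the intervened variable, it is unaffected.
Q = 3·P + 2  [with P=4]  = 14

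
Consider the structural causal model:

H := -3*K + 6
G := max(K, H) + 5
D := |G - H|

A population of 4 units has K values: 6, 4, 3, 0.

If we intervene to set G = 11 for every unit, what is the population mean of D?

14.75

Every unit gets G=11 under the intervention. D values become 23, 17, 14, 5; E[D|do(G=11)] = 14.75.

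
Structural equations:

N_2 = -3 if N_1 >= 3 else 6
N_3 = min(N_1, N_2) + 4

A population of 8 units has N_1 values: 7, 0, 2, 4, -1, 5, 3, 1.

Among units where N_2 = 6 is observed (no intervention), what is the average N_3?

Observing N_2=6 restricts to units where N_2's equation naturally yields 6: N_1 ∈ {0, 2, -1, 1}. In that subpopulation N_3 = 4, 6, 3, 5, mean 4.5.

4.5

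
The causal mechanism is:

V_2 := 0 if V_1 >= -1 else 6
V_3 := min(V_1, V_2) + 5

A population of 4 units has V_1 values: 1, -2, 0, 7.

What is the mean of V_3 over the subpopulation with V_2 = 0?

E[V_3|V_2=0] averages over only the 3 units with V_2=0 (V_1 = 1, 0, 7): V_3 = 5, 5, 5, mean 5.

5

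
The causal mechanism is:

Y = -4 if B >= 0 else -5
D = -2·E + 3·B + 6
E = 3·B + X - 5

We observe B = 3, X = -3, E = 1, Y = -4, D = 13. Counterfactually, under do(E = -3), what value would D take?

21

do(E=-3) replaces the equation E = 3·B + X - 5 with the constant E = -3.
D = -2·E + 3·B + 6  [with E=-3, B=3]  = 21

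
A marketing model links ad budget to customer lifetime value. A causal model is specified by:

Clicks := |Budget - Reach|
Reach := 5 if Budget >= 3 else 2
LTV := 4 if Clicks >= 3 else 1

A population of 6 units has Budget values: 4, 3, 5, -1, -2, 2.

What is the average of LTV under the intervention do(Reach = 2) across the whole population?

2.5

do(Reach=2) breaks Reach's dependence on Budget. With Reach=2 fixed, LTV across the units is 1, 1, 4, 4, 4, 1, mean 2.5.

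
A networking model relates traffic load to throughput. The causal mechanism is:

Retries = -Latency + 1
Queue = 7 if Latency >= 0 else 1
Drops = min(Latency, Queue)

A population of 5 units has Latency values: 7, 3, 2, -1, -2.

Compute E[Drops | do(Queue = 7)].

1.8

Under do(Queue=7), Queue's equation is replaced by Queue=7 for every unit. Per-unit Drops: 7, 3, 2, -1, -2. Mean = 1.8.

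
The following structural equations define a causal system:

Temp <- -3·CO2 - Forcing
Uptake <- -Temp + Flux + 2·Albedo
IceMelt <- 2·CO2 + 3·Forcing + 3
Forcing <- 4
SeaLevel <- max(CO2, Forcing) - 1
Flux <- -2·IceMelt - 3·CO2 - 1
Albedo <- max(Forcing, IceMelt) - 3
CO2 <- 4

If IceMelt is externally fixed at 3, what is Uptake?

-1

do(IceMelt=3) replaces the equation IceMelt <- 2·CO2 + 3·Forcing + 3 with the constant IceMelt = 3.
Temp = -3·CO2 - Forcing  [with CO2=4, Forcing=4]  = -16
Albedo = max(Forcing, IceMelt) - 3  [with Forcing=4, IceMelt=3]  = 1
Flux = -2·IceMelt - 3·CO2 - 1  [with IceMelt=3, CO2=4]  = -19
Uptake = -Temp + Flux + 2·Albedo  [with Temp=-16, Flux=-19, Albedo=1]  = -1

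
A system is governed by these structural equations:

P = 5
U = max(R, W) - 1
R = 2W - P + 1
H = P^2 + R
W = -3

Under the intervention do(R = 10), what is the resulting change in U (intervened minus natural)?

do(R=10) replaces the equation R = 2W - P + 1 with the constant R = 10.
U = max(R, W) - 1  [with R=10, W=-3]  = 9
Without intervention: R = 2W - P + 1  [with W=-3, P=5]  = -10; U = max(R, W) - 1  [with R=-10, W=-3]  = -4.
Change = 9 − (-4) = 13.

13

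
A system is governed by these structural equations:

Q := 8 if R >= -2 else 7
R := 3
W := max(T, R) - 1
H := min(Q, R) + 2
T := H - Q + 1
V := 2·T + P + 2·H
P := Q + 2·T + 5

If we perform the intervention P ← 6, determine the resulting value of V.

The intervention breaks the incoming arrows to P: P := Q + 2·T + 5 no longer applies, and P = 6.
Q = 8 if R >= -2 else 7  [with R=3]  = 8
H = min(Q, R) + 2  [with Q=8, R=3]  = 5
T = H - Q + 1  [with H=5, Q=8]  = -2
V = 2·T + P + 2·H  [with T=-2, P=6, H=5]  = 12

12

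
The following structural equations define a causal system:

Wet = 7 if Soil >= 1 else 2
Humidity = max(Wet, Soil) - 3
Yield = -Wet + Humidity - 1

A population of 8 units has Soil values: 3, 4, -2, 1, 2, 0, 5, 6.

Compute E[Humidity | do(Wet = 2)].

do(Wet=2) breaks Wet's dependence on Soil. With Wet=2 fixed, Humidity across the units is 0, 1, -1, -1, -1, -1, 2, 3, mean 0.25.

0.25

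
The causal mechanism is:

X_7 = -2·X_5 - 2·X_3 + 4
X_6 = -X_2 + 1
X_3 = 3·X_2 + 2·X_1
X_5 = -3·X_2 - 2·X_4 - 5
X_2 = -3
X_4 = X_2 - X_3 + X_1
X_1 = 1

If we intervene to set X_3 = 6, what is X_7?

-48

The intervention breaks the incoming arrows to X_3: X_3 = 3·X_2 + 2·X_1 no longer applies, and X_3 = 6.
X_4 = X_2 - X_3 + X_1  [with X_2=-3, X_3=6, X_1=1]  = -8
X_5 = -3·X_2 - 2·X_4 - 5  [with X_2=-3, X_4=-8]  = 20
X_7 = -2·X_5 - 2·X_3 + 4  [with X_5=20, X_3=6]  = -48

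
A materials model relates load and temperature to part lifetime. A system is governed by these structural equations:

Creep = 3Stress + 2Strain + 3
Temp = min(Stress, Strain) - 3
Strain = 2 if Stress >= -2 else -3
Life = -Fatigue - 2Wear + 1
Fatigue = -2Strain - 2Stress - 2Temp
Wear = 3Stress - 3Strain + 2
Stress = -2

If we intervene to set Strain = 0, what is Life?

-5

Under do(Strain=0), the mechanism Strain = 2 if Stress >= -2 else -3 is discarded; Strain is fixed at 0.
Temp = min(Stress, Strain) - 3  [with Stress=-2, Strain=0]  = -5
Wear = 3Stress - 3Strain + 2  [with Stress=-2, Strain=0]  = -4
Fatigue = -2Strain - 2Stress - 2Temp  [with Strain=0, Stress=-2, Temp=-5]  = 14
Life = -Fatigue - 2Wear + 1  [with Fatigue=14, Wear=-4]  = -5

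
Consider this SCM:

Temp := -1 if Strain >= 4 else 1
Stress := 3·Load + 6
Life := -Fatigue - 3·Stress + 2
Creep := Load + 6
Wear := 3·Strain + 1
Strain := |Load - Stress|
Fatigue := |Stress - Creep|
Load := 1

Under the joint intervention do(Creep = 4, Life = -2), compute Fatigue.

Setting Creep = 4, Life = -2 by intervention discards those variables' equations.
Stress = 3·Load + 6  [with Load=1]  = 9
Fatigue = |Stress - Creep|  [with Stress=9, Creep=4]  = 5

5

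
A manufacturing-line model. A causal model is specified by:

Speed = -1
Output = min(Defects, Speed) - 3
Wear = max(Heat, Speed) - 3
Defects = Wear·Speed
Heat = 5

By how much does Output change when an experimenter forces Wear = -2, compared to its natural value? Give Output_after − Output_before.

do(Wear=-2) replaces the equation Wear = max(Heat, Speed) - 3 with the constant Wear = -2.
Defects = Wear·Speed  [with Wear=-2, Speed=-1]  = 2
Output = min(Defects, Speed) - 3  [with Defects=2, Speed=-1]  = -4
Without intervention: Wear = max(Heat, Speed) - 3  [with Heat=5, Speed=-1]  = 2; Defects = Wear·Speed  [with Wear=2, Speed=-1]  = -2; Output = min(Defects, Speed) - 3  [with Defects=-2, Speed=-1]  = -5.
Change = -4 − (-5) = 1.

1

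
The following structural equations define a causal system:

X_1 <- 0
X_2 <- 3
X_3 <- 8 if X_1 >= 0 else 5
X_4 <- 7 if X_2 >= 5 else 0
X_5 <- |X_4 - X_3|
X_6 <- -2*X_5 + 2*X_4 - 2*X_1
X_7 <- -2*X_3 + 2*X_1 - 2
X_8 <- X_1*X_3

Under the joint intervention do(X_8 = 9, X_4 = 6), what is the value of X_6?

The joint intervention fixes X_8 = 9, X_4 = 6, removing each variable's own equation.
X_3 = 8 if X_1 >= 0 else 5  [with X_1=0]  = 8
X_5 = |X_4 - X_3|  [with X_4=6, X_3=8]  = 2
X_6 = -2*X_5 + 2*X_4 - 2*X_1  [with X_5=2, X_4=6, X_1=0]  = 8

8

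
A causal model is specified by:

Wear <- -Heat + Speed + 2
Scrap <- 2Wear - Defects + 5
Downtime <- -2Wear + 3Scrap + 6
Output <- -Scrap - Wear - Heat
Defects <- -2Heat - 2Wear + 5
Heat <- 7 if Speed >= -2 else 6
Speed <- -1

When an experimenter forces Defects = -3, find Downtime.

The intervention breaks the incoming arrows to Defects: Defects <- -2Heat - 2Wear + 5 no longer applies, and Defects = -3.
Heat = 7 if Speed >= -2 else 6  [with Speed=-1]  = 7
Wear = -Heat + Speed + 2  [with Heat=7, Speed=-1]  = -6
Scrap = 2Wear - Defects + 5  [with Wear=-6, Defects=-3]  = -4
Downtime = -2Wear + 3Scrap + 6  [with Wear=-6, Scrap=-4]  = 6

6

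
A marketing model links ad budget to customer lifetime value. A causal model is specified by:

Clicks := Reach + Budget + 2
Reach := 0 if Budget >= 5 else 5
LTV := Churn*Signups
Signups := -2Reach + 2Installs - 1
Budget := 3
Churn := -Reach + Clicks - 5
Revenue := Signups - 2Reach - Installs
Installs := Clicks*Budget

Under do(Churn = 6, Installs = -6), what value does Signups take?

Setting Churn = 6, Installs = -6 by intervention discards those variables' equations.
Reach = 0 if Budget >= 5 else 5  [with Budget=3]  = 5
Signups = -2Reach + 2Installs - 1  [with Reach=5, Installs=-6]  = -23

-23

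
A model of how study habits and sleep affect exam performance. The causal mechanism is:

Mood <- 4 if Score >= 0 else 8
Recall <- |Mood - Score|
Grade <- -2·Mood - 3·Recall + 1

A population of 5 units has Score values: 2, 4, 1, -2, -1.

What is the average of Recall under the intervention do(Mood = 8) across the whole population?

7.2

The intervention sets Mood=8 in all 5 units regardless of Score. Recomputing Recall per unit gives 6, 4, 7, 10, 9; average 7.2.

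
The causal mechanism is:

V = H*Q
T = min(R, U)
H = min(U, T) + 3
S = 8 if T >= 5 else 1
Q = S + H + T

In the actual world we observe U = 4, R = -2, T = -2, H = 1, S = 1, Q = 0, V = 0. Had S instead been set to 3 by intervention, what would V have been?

2

Under do(S=3), the mechanism S = 8 if T >= 5 else 1 is discarded; S is fixed at 3.
T = min(R, U)  [with R=-2, U=4]  = -2
H = min(U, T) + 3  [with U=4, T=-2]  = 1
Q = S + H + T  [with S=3, H=1, T=-2]  = 2
V = H*Q  [with H=1, Q=2]  = 2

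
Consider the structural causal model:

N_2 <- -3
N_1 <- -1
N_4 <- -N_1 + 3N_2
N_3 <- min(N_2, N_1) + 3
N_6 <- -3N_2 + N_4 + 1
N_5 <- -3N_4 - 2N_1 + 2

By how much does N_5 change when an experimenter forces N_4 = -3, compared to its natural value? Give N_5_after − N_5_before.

-15

Intervening sets N_4 = -3 and removes its equation (N_4 <- -N_1 + 3N_2).
N_5 = -3N_4 - 2N_1 + 2  [with N_4=-3, N_1=-1]  = 13
Without intervention: N_4 = -N_1 + 3N_2  [with N_1=-1, N_2=-3]  = -8; N_5 = -3N_4 - 2N_1 + 2  [with N_4=-8, N_1=-1]  = 28.
Change = 13 − 28 = -15.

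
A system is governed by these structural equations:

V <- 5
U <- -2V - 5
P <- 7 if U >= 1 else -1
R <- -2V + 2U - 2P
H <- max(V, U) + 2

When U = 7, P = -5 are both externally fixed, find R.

Setting U = 7, P = -5 by intervention discards those variables' equations.
R = -2V + 2U - 2P  [with V=5, U=7, P=-5]  = 14

14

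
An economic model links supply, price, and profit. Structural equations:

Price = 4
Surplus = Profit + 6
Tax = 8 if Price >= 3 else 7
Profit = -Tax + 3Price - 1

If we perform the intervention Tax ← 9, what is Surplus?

8

Under do(Tax=9), the mechanism Tax = 8 if Price >= 3 else 7 is discarded; Tax is fixed at 9.
Profit = -Tax + 3Price - 1  [with Tax=9, Price=4]  = 2
Surplus = Profit + 6  [with Profit=2]  = 8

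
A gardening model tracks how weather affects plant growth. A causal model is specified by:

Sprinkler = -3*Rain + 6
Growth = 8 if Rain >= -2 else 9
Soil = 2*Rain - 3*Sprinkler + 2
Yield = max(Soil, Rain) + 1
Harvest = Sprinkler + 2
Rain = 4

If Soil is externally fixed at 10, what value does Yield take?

do(Soil=10) replaces the equation Soil = 2*Rain - 3*Sprinkler + 2 with the constant Soil = 10.
Yield = max(Soil, Rain) + 1  [with Soil=10, Rain=4]  = 11

11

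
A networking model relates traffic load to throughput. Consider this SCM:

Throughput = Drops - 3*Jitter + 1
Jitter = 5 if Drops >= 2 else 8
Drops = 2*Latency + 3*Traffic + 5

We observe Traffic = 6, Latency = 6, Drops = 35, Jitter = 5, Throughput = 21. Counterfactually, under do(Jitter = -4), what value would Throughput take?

48

Intervening sets Jitter = -4 and removes its equation (Jitter = 5 if Drops >= 2 else 8).
Drops = 2*Latency + 3*Traffic + 5  [with Latency=6, Traffic=6]  = 35
Throughput = Drops - 3*Jitter + 1  [with Drops=35, Jitter=-4]  = 48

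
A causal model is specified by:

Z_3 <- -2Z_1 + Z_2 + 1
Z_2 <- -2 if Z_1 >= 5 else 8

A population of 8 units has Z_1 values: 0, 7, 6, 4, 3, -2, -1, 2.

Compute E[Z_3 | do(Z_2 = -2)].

The intervention sets Z_2=-2 in all 8 units regardless of Z_1. Recomputing Z_3 per unit gives -1, -15, -13, -9, -7, 3, 1, -5; average -5.75.

-5.75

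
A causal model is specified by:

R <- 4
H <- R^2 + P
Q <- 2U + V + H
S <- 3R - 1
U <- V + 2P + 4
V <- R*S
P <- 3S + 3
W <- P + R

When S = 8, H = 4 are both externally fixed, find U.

Setting S = 8, H = 4 by intervention discards those variables' equations.
V = R*S  [with R=4, S=8]  = 32
P = 3S + 3  [with S=8]  = 27
U = V + 2P + 4  [with V=32, P=27]  = 90

90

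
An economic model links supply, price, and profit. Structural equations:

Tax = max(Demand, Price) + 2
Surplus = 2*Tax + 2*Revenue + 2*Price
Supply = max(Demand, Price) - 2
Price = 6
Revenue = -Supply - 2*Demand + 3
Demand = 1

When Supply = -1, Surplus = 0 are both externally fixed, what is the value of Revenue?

Setting Supply = -1, Surplus = 0 by intervention discards those variables' equations.
Revenue = -Supply - 2*Demand + 3  [with Supply=-1, Demand=1]  = 2

2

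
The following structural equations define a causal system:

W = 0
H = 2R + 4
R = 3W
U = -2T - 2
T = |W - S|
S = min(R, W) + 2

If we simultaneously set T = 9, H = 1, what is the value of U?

-20

The joint intervention fixes T = 9, H = 1, removing each variable's own equation.
U = -2T - 2  [with T=9]  = -20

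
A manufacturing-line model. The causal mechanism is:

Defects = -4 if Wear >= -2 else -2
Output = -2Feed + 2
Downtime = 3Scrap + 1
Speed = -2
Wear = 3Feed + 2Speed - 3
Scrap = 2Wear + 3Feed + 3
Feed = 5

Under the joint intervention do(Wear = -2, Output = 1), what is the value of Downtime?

43

Under do(Wear = -2, Output = 1), each intervened variable's structural equation is replaced by its fixed value.
Scrap = 2Wear + 3Feed + 3  [with Wear=-2, Feed=5]  = 14
Downtime = 3Scrap + 1  [with Scrap=14]  = 43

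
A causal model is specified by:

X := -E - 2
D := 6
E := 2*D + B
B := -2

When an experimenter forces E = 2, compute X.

-4

The intervention breaks the incoming arrows to E: E := 2*D + B no longer applies, and E = 2.
X = -E - 2  [with E=2]  = -4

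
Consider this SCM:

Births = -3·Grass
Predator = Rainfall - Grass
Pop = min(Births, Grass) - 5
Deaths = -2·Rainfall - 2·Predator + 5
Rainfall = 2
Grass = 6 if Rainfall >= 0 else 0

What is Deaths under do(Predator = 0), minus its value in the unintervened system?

do(Predator=0) replaces the equation Predator = Rainfall - Grass with the constant Predator = 0.
Deaths = -2·Rainfall - 2·Predator + 5  [with Rainfall=2, Predator=0]  = 1
Without intervention: Grass = 6 if Rainfall >= 0 else 0  [with Rainfall=2]  = 6; Predator = Rainfall - Grass  [with Rainfall=2, Grass=6]  = -4; Deaths = -2·Rainfall - 2·Predator + 5  [with Rainfall=2, Predator=-4]  = 9.
Change = 1 − 9 = -8.

-8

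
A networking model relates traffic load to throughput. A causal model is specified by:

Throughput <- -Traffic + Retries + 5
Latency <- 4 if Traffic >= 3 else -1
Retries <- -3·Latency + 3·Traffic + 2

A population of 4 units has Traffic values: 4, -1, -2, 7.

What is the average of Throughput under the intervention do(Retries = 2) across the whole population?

5

The intervention sets Retries=2 in all 4 units regardless of Traffic. Recomputing Throughput per unit gives 3, 8, 9, 0; average 5.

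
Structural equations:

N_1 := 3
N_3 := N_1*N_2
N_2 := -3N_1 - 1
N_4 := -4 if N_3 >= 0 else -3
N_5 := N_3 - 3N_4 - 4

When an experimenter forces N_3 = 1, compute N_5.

do(N_3=1) replaces the equation N_3 := N_1*N_2 with the constant N_3 = 1.
N_4 = -4 if N_3 >= 0 else -3  [with N_3=1]  = -4
N_5 = N_3 - 3N_4 - 4  [with N_3=1, N_4=-4]  = 9

9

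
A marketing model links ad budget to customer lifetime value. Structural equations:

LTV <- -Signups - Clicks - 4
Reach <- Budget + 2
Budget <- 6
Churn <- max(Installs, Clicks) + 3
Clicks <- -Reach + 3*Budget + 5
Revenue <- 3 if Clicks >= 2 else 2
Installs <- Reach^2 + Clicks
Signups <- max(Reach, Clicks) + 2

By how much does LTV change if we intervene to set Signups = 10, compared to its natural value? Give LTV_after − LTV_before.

do(Signups=10) replaces the equation Signups <- max(Reach, Clicks) + 2 with the constant Signups = 10.
Reach = Budget + 2  [with Budget=6]  = 8
Clicks = -Reach + 3*Budget + 5  [with Reach=8, Budget=6]  = 15
LTV = -Signups - Clicks - 4  [with Signups=10, Clicks=15]  = -29
Without intervention: Reach = Budget + 2  [with Budget=6]  = 8; Clicks = -Reach + 3*Budget + 5  [with Reach=8, Budget=6]  = 15; Signups = max(Reach, Clicks) + 2  [with Reach=8, Clicks=15]  = 17; LTV = -Signups - Clicks - 4  [with Signups=17, Clicks=15]  = -36.
Change = -29 − (-36) = 7.

7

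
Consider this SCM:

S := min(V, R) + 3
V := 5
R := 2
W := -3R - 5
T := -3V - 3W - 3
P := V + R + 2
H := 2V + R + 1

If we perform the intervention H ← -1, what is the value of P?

9

The intervention breaks the incoming arrows to H: H := 2V + R + 1 no longer applies, and H = -1.
P is not downstream of the intervention, so its value is determined by the original equations.
P = V + R + 2  [with V=5, R=2]  = 9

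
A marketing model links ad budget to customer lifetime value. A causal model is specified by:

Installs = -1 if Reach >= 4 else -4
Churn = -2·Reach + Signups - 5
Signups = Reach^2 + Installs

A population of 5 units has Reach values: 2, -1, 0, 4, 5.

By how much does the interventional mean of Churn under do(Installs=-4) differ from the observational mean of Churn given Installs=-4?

The intervention sets Installs=-4 in all 5 units regardless of Reach. Recomputing Churn per unit gives -9, -6, -9, -1, 6; average -3.8.
Observing Installs=-4 restricts to units where Installs's equation naturally yields -4: Reach ∈ {2, -1, 0}. In that subpopulation Churn = -9, -6, -9, mean -8.
Difference = -3.8 − (-8) = 4.2.

4.2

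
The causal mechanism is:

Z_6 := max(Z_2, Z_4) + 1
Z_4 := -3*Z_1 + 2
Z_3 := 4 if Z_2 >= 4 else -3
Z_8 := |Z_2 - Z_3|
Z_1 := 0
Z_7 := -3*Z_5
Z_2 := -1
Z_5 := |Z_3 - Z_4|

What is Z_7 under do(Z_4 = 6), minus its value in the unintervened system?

-12

The intervention breaks the incoming arrows to Z_4: Z_4 := -3*Z_1 + 2 no longer applies, and Z_4 = 6.
Z_3 = 4 if Z_2 >= 4 else -3  [with Z_2=-1]  = -3
Z_5 = |Z_3 - Z_4|  [with Z_3=-3, Z_4=6]  = 9
Z_7 = -3*Z_5  [with Z_5=9]  = -27
Without intervention: Z_3 = 4 if Z_2 >= 4 else -3  [with Z_2=-1]  = -3; Z_4 = -3*Z_1 + 2  [with Z_1=0]  = 2; Z_5 = |Z_3 - Z_4|  [with Z_3=-3, Z_4=2]  = 5; Z_7 = -3*Z_5  [with Z_5=5]  = -15.
Change = -27 − (-15) = -12.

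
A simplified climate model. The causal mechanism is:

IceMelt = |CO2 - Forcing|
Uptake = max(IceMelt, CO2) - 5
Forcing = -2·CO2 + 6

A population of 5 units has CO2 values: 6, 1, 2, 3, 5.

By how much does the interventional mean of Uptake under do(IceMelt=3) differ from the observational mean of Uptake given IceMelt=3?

The intervention sets IceMelt=3 in all 5 units regardless of CO2. Recomputing Uptake per unit gives 1, -2, -2, -2, 0; average -1.
Conditioning on IceMelt=3 selects the 2 unit(s) with CO2 ∈ {1, 3}. Their Uptake values: -2, -2. Mean = -2.
Difference = -1 − (-2) = 1.

1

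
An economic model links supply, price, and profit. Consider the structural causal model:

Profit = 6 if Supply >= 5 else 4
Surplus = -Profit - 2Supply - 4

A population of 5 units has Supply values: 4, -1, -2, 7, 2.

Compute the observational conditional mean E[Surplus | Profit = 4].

E[Surplus|Profit=4] averages over only the 4 units with Profit=4 (Supply = 4, -1, -2, 2): Surplus = -16, -6, -4, -12, mean -9.5.

-9.5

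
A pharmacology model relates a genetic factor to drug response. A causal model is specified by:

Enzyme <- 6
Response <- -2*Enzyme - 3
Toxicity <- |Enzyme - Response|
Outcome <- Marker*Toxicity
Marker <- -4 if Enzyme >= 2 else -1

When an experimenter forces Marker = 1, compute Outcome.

21

do(Marker=1) replaces the equation Marker <- -4 if Enzyme >= 2 else -1 with the constant Marker = 1.
Response = -2*Enzyme - 3  [with Enzyme=6]  = -15
Toxicity = |Enzyme - Response|  [with Enzyme=6, Response=-15]  = 21
Outcome = Marker*Toxicity  [with Marker=1, Toxicity=21]  = 21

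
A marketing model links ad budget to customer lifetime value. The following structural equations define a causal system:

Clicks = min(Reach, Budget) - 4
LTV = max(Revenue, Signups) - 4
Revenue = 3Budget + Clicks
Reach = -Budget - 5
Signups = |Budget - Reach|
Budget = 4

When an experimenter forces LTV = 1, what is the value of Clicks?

-13

do(LTV=1) replaces the equation LTV = max(Revenue, Signups) - 4 with the constant LTV = 1.
Clicks is not downstream of the intervention, so its value is determined by the original equations.
Reach = -Budget - 5  [with Budget=4]  = -9
Clicks = min(Reach, Budget) - 4  [with Reach=-9, Budget=4]  = -13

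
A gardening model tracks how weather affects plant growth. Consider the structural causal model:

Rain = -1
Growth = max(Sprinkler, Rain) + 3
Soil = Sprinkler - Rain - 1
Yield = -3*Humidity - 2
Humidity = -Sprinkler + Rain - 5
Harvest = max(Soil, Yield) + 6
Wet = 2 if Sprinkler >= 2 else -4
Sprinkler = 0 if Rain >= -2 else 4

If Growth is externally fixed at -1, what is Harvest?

22

do(Growth=-1) replaces the equation Growth = max(Sprinkler, Rain) + 3 with the constant Growth = -1.
Harvest is not downstream of the intervention, so its value is determined by the original equations.
Sprinkler = 0 if Rain >= -2 else 4  [with Rain=-1]  = 0
Soil = Sprinkler - Rain - 1  [with Sprinkler=0, Rain=-1]  = 0
Humidity = -Sprinkler + Rain - 5  [with Sprinkler=0, Rain=-1]  = -6
Yield = -3*Humidity - 2  [with Humidity=-6]  = 16
Harvest = max(Soil, Yield) + 6  [with Soil=0, Yield=16]  = 22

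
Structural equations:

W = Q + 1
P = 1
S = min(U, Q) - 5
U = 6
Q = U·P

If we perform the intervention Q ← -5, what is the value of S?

The intervention breaks the incoming arrows to Q: Q = U·P no longer applies, and Q = -5.
S = min(U, Q) - 5  [with U=6, Q=-5]  = -10

-10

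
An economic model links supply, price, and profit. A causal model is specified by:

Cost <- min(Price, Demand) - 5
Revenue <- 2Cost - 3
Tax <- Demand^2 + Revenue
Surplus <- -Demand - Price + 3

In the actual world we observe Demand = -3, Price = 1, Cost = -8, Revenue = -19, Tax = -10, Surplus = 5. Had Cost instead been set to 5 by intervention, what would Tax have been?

do(Cost=5) replaces the equation Cost <- min(Price, Demand) - 5 with the constant Cost = 5.
Revenue = 2Cost - 3  [with Cost=5]  = 7
Tax = Demand^2 + Revenue  [with Demand=-3, Revenue=7]  = 16

16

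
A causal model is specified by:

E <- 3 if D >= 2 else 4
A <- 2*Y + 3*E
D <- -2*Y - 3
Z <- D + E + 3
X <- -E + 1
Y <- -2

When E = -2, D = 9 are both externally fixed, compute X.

3

Setting E = -2, D = 9 by intervention discards those variables' equations.
X = -E + 1  [with E=-2]  = 3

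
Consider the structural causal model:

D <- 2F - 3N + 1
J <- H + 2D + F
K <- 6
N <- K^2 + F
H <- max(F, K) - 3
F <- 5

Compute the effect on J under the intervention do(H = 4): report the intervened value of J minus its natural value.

1

Under do(H=4), the mechanism H <- max(F, K) - 3 is discarded; H is fixed at 4.
N = K^2 + F  [with K=6, F=5]  = 41
D = 2F - 3N + 1  [with F=5, N=41]  = -112
J = H + 2D + F  [with H=4, D=-112, F=5]  = -215
Without intervention: N = K^2 + F  [with K=6, F=5]  = 41; H = max(F, K) - 3  [with F=5, K=6]  = 3; D = 2F - 3N + 1  [with F=5, N=41]  = -112; J = H + 2D + F  [with H=3, D=-112, F=5]  = -216.
Change = -215 − (-216) = 1.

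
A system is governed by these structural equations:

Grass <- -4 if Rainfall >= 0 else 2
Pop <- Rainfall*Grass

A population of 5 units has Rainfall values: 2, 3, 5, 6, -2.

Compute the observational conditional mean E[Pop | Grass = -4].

Observing Grass=-4 restricts to units where Grass's equation naturally yields -4: Rainfall ∈ {2, 3, 5, 6}. In that subpopulation Pop = -8, -12, -20, -24, mean -16.

-16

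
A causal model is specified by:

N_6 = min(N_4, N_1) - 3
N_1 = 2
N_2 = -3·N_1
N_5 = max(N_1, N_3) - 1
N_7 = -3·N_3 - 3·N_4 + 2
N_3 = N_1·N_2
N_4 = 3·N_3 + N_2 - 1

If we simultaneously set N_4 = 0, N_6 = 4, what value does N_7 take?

38

Setting N_4 = 0, N_6 = 4 by intervention discards those variables' equations.
N_2 = -3·N_1  [with N_1=2]  = -6
N_3 = N_1·N_2  [with N_1=2, N_2=-6]  = -12
N_7 = -3·N_3 - 3·N_4 + 2  [with N_3=-12, N_4=0]  = 38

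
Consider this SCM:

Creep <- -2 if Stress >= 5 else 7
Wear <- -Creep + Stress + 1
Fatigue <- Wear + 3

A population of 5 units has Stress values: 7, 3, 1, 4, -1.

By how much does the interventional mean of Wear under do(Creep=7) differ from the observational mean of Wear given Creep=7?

Under do(Creep=7), Creep's equation is replaced by Creep=7 for every unit. Per-unit Wear: 1, -3, -5, -2, -7. Mean = -3.2.
E[Wear|Creep=7] averages over only the 4 units with Creep=7 (Stress = 3, 1, 4, -1): Wear = -3, -5, -2, -7, mean -4.25.
Difference = -3.2 − (-4.25) = 1.05.

1.05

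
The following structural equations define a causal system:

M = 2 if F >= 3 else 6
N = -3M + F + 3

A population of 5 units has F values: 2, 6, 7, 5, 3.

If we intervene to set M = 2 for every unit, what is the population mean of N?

1.6

do(M=2) breaks M's dependence on F. With M=2 fixed, N across the units is -1, 3, 4, 2, 0, mean 1.6.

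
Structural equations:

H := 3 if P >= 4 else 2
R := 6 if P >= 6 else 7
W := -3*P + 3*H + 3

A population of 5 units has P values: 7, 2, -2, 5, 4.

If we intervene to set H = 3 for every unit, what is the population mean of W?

do(H=3) breaks H's dependence on P. With H=3 fixed, W across the units is -9, 6, 18, -3, 0, mean 2.4.

2.4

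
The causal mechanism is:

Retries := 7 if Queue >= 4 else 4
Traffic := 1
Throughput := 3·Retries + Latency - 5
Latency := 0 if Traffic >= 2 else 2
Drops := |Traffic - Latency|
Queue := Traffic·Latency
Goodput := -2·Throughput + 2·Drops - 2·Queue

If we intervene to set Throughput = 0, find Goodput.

Intervening sets Throughput = 0 and removes its equation (Throughput := 3·Retries + Latency - 5).
Latency = 0 if Traffic >= 2 else 2  [with Traffic=1]  = 2
Queue = Traffic·Latency  [with Traffic=1, Latency=2]  = 2
Drops = |Traffic - Latency|  [with Traffic=1, Latency=2]  = 1
Goodput = -2·Throughput + 2·Drops - 2·Queue  [with Throughput=0, Drops=1, Queue=2]  = -2

-2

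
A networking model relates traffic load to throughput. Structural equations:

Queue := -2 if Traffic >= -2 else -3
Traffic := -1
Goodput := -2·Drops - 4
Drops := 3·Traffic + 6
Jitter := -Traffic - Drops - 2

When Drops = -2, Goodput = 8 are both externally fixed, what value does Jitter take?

1

The joint intervention fixes Drops = -2, Goodput = 8, removing each variable's own equation.
Jitter = -Traffic - Drops - 2  [with Traffic=-1, Drops=-2]  = 1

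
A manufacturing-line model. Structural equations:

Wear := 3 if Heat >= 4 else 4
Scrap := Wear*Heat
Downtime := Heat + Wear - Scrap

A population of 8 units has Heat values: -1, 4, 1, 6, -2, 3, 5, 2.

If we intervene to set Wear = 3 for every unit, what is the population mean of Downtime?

do(Wear=3) breaks Wear's dependence on Heat. With Wear=3 fixed, Downtime across the units is 5, -5, 1, -9, 7, -3, -7, -1, mean -1.5.

-1.5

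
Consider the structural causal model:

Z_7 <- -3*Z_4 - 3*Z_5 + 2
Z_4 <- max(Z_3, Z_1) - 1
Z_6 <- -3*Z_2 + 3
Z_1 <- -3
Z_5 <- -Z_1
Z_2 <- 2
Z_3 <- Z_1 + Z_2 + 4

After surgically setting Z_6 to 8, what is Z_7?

Intervening sets Z_6 = 8 and removes its equation (Z_6 <- -3*Z_2 + 3).
No directed path runs from Z_6 to Z_7, so Z_7 keeps its natural value.
Z_3 = Z_1 + Z_2 + 4  [with Z_1=-3, Z_2=2]  = 3
Z_4 = max(Z_3, Z_1) - 1  [with Z_3=3, Z_1=-3]  = 2
Z_5 = -Z_1  [with Z_1=-3]  = 3
Z_7 = -3*Z_4 - 3*Z_5 + 2  [with Z_4=2, Z_5=3]  = -13

-13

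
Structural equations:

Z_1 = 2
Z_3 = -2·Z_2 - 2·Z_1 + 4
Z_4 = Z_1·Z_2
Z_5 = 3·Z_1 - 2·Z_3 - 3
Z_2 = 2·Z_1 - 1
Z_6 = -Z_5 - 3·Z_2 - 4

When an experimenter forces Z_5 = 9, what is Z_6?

The intervention breaks the incoming arrows to Z_5: Z_5 = 3·Z_1 - 2·Z_3 - 3 no longer applies, and Z_5 = 9.
Z_2 = 2·Z_1 - 1  [with Z_1=2]  = 3
Z_6 = -Z_5 - 3·Z_2 - 4  [with Z_5=9, Z_2=3]  = -22

-22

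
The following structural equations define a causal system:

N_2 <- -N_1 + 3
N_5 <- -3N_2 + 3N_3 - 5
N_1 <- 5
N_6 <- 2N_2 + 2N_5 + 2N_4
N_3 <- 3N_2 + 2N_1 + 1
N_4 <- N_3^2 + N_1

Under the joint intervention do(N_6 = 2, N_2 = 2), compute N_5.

40

The joint intervention fixes N_6 = 2, N_2 = 2, removing each variable's own equation.
N_3 = 3N_2 + 2N_1 + 1  [with N_2=2, N_1=5]  = 17
N_5 = -3N_2 + 3N_3 - 5  [with N_2=2, N_3=17]  = 40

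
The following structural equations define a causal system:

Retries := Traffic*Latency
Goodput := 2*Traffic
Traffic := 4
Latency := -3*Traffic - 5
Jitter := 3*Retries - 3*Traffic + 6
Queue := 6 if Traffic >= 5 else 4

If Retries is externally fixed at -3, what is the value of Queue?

4

Under do(Retries=-3), the mechanism Retries := Traffic*Latency is discarded; Retries is fixed at -3.
Since Queue is not a descendant of the intervened variable, it is unaffected.
Queue = 6 if Traffic >= 5 else 4  [with Traffic=4]  = 4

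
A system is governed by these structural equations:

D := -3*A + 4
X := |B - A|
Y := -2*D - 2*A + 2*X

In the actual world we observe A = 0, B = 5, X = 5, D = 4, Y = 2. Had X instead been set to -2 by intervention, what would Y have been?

-12

do(X=-2) replaces the equation X := |B - A| with the constant X = -2.
D = -3*A + 4  [with A=0]  = 4
Y = -2*D - 2*A + 2*X  [with D=4, A=0, X=-2]  = -12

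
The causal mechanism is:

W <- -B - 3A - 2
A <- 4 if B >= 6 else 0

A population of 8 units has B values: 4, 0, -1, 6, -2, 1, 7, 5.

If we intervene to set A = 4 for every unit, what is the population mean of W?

do(A=4) breaks A's dependence on B. With A=4 fixed, W across the units is -18, -14, -13, -20, -12, -15, -21, -19, mean -16.5.

-16.5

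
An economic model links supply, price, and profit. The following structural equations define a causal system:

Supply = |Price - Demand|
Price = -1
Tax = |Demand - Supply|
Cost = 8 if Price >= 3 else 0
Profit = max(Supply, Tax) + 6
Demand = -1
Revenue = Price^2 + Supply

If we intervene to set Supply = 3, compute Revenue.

4

do(Supply=3) replaces the equation Supply = |Price - Demand| with the constant Supply = 3.
Revenue = Price^2 + Supply  [with Price=-1, Supply=3]  = 4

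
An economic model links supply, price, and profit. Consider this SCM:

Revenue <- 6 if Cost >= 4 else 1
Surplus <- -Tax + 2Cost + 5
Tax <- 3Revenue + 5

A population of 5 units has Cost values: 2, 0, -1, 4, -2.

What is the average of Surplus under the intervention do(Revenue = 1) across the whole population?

-1.8

Under do(Revenue=1), Revenue's equation is replaced by Revenue=1 for every unit. Per-unit Surplus: 1, -3, -5, 5, -7. Mean = -1.8.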